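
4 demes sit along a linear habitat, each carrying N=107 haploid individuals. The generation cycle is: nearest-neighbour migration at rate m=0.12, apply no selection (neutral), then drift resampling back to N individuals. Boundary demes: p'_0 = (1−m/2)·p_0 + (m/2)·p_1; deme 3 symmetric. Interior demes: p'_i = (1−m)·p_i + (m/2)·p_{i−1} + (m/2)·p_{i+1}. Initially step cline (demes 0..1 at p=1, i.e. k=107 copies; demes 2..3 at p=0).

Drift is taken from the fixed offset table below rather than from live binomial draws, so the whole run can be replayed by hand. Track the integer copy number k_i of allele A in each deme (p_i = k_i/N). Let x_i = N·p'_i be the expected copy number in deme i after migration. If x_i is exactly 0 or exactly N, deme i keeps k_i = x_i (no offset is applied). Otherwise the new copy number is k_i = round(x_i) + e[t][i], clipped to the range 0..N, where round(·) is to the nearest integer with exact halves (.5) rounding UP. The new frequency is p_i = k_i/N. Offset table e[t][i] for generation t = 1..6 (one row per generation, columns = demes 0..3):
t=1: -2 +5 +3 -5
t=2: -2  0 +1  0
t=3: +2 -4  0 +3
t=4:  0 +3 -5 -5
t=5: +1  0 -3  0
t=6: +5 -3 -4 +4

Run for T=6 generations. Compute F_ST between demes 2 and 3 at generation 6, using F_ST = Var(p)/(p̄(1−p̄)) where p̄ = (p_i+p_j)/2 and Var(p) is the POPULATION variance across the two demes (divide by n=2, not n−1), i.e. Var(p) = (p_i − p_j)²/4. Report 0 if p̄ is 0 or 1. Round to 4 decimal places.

t=0: k=[107 107 0 0]
t=1: x=[107.0000 100.5800 6.4200 0.0000] k=[107 106 9 0]
t=2: x=[106.9400 100.2400 14.2800 0.5400] k=[105 100 15 1]
t=3: x=[104.7000 95.2000 19.2600 1.8400] k=[107 91 19 5]
t=4: x=[106.0400 87.6400 22.4800 5.8400] k=[106 91 17 1]
t=5: x=[105.1000 87.4600 20.4800 1.9600] k=[106 87 17 2]
t=6: x=[104.8600 83.9400 20.3000 2.9000] k=[107 81 16 7]

0.0184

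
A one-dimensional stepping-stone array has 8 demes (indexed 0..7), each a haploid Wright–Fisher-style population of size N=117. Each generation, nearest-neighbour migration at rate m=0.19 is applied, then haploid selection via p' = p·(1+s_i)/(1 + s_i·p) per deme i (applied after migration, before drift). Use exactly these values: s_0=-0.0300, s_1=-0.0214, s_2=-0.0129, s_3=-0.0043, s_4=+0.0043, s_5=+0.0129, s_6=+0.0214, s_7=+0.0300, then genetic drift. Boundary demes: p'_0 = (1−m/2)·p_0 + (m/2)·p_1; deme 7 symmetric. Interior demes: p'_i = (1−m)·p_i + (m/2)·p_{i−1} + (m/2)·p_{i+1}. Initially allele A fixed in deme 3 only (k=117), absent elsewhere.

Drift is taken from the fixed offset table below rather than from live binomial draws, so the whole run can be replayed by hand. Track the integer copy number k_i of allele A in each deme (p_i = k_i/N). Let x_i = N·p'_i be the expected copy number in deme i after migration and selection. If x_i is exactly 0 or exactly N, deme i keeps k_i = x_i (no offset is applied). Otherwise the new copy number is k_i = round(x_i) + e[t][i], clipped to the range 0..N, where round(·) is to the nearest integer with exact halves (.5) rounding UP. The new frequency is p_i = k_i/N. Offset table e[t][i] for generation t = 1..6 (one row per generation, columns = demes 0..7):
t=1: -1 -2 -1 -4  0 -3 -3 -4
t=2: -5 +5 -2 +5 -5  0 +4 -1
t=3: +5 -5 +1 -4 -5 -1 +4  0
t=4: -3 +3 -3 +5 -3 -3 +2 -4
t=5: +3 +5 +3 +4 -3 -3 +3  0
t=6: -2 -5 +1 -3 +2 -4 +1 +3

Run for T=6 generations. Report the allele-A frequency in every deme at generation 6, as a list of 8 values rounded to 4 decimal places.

[0.0342, 0.0598, 0.2308, 0.3932, 0.1624, 0.0000, 0.0598, 0.0342]

t=0: k=[0 0 0 117 0 0 0 0]
t=1: x=[0.0000 0.0000 10.9851 94.6923 11.1582 0.0000 0.0000 0.0000] k=[0 0 10 91 11 0 0 0]
t=2: x=[0.0000 0.9298 16.5596 75.5898 17.6191 1.0584 0.0000 0.0000] k=[0 6 15 81 13 1 0 0]
t=3: x=[0.5530 6.1576 20.1971 68.1474 18.3864 2.0709 0.0970 0.0000] k=[6 1 21 64 13 1 4 0]
t=4: x=[5.3669 3.3048 22.9446 54.9444 16.7665 2.4556 3.4043 0.3914] k=[2 6 20 60 14 0 5 0]
t=5: x=[2.3100 6.8099 22.2352 51.7056 17.1026 1.8279 4.1336 0.4892] k=[5 12 25 56 14 0 7 0]
t=6: x=[5.5030 12.3293 26.4433 48.9423 16.7214 2.0203 5.7853 0.6848] k=[4 7 27 46 19 0 7 4]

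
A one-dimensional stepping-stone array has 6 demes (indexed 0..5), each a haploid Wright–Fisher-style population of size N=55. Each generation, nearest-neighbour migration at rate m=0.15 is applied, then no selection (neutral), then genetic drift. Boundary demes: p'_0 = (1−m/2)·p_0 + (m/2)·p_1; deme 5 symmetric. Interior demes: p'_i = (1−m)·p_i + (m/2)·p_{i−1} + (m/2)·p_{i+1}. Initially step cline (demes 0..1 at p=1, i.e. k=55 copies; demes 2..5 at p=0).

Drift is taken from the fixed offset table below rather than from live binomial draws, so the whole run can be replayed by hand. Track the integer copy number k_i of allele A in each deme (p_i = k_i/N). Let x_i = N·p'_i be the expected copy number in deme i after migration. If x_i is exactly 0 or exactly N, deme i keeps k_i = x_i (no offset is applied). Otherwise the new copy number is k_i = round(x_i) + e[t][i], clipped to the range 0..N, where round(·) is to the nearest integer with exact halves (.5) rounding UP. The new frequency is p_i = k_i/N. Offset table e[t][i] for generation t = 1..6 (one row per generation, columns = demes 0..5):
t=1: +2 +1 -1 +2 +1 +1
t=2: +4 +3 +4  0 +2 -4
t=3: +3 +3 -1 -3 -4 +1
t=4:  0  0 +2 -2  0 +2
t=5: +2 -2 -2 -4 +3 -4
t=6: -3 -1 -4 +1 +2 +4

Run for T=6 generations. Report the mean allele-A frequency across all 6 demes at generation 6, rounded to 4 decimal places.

t=0: k=[55 55 0 0 0 0]
t=1: x=[55.0000 50.8750 4.1250 0.0000 0.0000 0.0000] k=[55 52 3 0 0 0]
t=2: x=[54.7750 48.5500 6.4500 0.2250 0.0000 0.0000] k=[55 52 10 0 0 0]
t=3: x=[54.7750 49.0750 12.4000 0.7500 0.0000 0.0000] k=[55 52 11 0 0 0]
t=4: x=[54.7750 49.1500 13.2500 0.8250 0.0000 0.0000] k=[55 49 15 0 0 0]
t=5: x=[54.5500 46.9000 16.4250 1.1250 0.0000 0.0000] k=[55 45 14 0 0 0]
t=6: x=[54.2500 43.4250 15.2750 1.0500 0.0000 0.0000] k=[51 42 11 2 0 0]

0.3212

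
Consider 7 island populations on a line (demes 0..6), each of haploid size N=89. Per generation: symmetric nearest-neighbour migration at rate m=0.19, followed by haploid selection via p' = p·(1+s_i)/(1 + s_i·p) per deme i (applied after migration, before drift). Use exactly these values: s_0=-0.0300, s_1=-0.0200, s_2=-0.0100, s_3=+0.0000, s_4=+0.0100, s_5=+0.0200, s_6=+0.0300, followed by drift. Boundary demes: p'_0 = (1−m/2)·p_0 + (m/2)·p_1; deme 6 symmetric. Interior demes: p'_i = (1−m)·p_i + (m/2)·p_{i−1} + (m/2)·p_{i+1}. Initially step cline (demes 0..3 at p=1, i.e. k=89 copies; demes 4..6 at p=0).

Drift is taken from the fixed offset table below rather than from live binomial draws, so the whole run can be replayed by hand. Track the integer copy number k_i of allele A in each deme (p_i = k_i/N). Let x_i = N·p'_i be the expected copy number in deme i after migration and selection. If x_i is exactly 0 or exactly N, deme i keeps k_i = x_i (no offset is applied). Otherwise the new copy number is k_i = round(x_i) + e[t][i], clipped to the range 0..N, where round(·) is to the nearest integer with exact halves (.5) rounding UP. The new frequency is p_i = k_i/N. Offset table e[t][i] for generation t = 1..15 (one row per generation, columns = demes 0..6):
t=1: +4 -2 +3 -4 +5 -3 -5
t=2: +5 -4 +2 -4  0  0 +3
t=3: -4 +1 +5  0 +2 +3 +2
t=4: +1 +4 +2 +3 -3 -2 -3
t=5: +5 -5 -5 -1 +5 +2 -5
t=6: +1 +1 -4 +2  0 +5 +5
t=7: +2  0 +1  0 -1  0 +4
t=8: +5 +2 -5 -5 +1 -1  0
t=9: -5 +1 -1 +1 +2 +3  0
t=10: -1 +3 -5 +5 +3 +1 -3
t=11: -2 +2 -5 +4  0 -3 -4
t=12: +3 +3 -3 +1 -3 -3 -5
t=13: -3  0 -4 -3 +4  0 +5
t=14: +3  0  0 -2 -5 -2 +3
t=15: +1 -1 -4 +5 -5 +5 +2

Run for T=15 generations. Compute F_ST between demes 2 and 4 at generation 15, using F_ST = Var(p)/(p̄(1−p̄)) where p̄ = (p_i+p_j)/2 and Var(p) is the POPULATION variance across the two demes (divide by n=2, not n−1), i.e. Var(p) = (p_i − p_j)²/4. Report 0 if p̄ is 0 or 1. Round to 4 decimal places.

t=0: k=[89 89 89 89 0 0 0]
t=1: x=[89.0000 89.0000 89.0000 80.5450 8.5314 0.0000 0.0000] k=[89 89 89 77 14 0 0]
t=2: x=[89.0000 89.0000 87.8486 72.1550 18.8021 1.3562 0.0000] k=[89 89 89 68 19 1 0]
t=3: x=[89.0000 89.0000 86.9853 65.3400 22.1099 2.6657 0.0978] k=[89 89 89 65 24 6 2]
t=4: x=[89.0000 89.0000 86.6976 63.3850 26.3693 7.4643 2.4494] k=[89 89 89 66 23 5 0]
t=5: x=[89.0000 89.0000 86.7935 64.1000 25.5559 6.3508 0.4892] k=[89 89 82 63 31 8 0]
t=6: x=[89.0000 88.3215 80.7854 61.7650 32.0588 9.5932 0.7826] k=[89 89 77 64 32 15 6]
t=7: x=[89.0000 87.8370 76.7996 62.1950 33.6329 16.0185 7.0444] k=[89 88 78 62 33 16 11]
t=8: x=[88.9021 87.1079 77.3285 60.7650 34.3496 17.4157 11.7737] k=[89 89 72 56 35 16 12]
t=9: x=[89.0000 87.3527 71.9569 55.5250 35.4019 17.7042 12.6984] k=[89 88 71 57 37 21 13]
t=10: x=[88.9021 86.4301 71.1420 56.4300 37.5959 22.0872 14.1074] k=[88 89 66 61 41 23 11]
t=11: x=[88.0673 86.6747 67.5468 59.5750 41.4102 23.9147 12.4532] k=[86 89 63 64 41 21 8]
t=12: x=[86.2037 86.1906 65.3911 61.7200 41.5053 21.9912 9.4825] k=[89 89 62 63 39 19 4]
t=13: x=[89.0000 86.3842 64.4819 60.6250 39.5986 19.7779 5.5776] k=[89 86 60 58 44 20 11]
t=14: x=[88.7062 83.7155 62.0917 56.8600 43.2712 21.7488 12.1620] k=[89 84 62 55 38 20 15]
t=15: x=[88.5104 82.2602 63.2414 54.0500 38.1217 21.5568 15.8565] k=[89 81 59 59 33 27 18]

0.0854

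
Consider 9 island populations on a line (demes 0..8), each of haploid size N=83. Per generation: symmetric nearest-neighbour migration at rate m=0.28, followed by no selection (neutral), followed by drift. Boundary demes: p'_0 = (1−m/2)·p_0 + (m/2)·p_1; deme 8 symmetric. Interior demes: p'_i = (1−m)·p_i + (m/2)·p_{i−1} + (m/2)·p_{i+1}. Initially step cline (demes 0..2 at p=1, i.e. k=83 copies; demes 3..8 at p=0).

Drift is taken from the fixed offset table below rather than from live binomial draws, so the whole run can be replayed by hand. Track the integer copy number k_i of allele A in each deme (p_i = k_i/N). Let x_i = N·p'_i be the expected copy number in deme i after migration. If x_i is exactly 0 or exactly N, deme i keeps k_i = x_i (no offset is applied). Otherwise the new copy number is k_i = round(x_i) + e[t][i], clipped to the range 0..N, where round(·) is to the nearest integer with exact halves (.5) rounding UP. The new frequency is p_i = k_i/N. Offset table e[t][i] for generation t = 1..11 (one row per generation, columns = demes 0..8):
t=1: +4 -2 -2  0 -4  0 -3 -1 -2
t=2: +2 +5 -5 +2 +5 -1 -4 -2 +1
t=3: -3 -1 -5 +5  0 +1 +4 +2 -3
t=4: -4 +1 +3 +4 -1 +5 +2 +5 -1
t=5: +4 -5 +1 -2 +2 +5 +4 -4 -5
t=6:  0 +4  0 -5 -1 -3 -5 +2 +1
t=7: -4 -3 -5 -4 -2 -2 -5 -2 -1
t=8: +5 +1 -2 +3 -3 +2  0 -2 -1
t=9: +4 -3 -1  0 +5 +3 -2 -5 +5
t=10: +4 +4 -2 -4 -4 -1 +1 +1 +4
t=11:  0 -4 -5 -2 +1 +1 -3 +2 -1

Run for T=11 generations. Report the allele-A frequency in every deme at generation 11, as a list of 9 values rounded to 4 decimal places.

[0.9639, 0.7470, 0.4819, 0.3133, 0.2048, 0.1325, 0.0120, 0.0241, 0.0000]

t=0: k=[83 83 83 0 0 0 0 0 0]
t=1: x=[83.0000 83.0000 71.3800 11.6200 0.0000 0.0000 0.0000 0.0000 0.0000] k=[83 83 69 12 0 0 0 0 0]
t=2: x=[83.0000 81.0400 62.9800 18.3000 1.6800 0.0000 0.0000 0.0000 0.0000] k=[83 83 58 20 7 0 0 0 0]
t=3: x=[83.0000 79.5000 56.1800 23.5000 7.8400 0.9800 0.0000 0.0000 0.0000] k=[83 79 51 29 8 2 0 0 0]
t=4: x=[82.4400 75.6400 51.8400 29.1400 10.1000 2.5600 0.2800 0.0000 0.0000] k=[78 77 55 33 9 8 2 0 0]
t=5: x=[77.8600 74.0600 55.0000 32.7200 12.2200 7.3000 2.5600 0.2800 0.0000] k=[82 69 56 31 14 12 7 0 0]
t=6: x=[80.1800 69.0000 54.3200 32.1200 16.1000 11.5800 6.7200 0.9800 0.0000] k=[80 73 54 27 15 9 2 3 0]
t=7: x=[79.0200 71.3200 52.8800 29.1000 15.8400 8.8600 3.1200 2.4400 0.4200] k=[75 68 48 25 14 7 0 0 0]
t=8: x=[74.0200 66.1800 47.5800 26.6800 14.5600 7.0000 0.9800 0.0000 0.0000] k=[79 67 46 30 12 9 1 0 0]
t=9: x=[77.3200 65.7400 46.7000 29.7200 14.1000 8.3000 1.9800 0.1400 0.0000] k=[81 63 46 30 19 11 0 0 0]
t=10: x=[78.4800 63.1400 46.1400 30.7000 19.4200 10.5800 1.5400 0.0000 0.0000] k=[82 67 44 27 15 10 3 0 0]
t=11: x=[79.9000 65.8800 44.8400 27.7000 15.9800 9.7200 3.5600 0.4200 0.0000] k=[80 62 40 26 17 11 1 2 0]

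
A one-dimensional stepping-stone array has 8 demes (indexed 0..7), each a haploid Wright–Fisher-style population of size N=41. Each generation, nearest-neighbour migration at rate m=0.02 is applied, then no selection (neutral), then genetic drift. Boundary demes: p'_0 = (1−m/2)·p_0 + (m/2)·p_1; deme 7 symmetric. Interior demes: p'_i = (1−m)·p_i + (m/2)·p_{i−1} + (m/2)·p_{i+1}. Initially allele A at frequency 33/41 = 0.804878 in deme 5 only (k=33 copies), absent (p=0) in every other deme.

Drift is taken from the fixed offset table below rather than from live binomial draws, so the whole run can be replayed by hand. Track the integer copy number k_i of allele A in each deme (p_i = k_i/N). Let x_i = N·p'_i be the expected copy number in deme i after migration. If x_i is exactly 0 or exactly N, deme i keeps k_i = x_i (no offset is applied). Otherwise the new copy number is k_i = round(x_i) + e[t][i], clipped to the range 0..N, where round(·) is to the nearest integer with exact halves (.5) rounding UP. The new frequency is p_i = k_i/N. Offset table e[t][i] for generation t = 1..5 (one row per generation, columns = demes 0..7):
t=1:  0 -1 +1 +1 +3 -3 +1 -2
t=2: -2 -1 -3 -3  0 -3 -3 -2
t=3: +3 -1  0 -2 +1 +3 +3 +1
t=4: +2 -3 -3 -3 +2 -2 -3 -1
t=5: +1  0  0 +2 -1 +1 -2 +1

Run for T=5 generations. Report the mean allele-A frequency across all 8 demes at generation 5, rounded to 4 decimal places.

0.1037

t=0: k=[0 0 0 0 0 33 0 0]
t=1: x=[0.0000 0.0000 0.0000 0.0000 0.3300 32.3400 0.3300 0.0000] k=[0 0 0 0 3 29 1 0]
t=2: x=[0.0000 0.0000 0.0000 0.0300 3.2300 28.4600 1.2700 0.0100] k=[0 0 0 0 3 25 0 0]
t=3: x=[0.0000 0.0000 0.0000 0.0300 3.1900 24.5300 0.2500 0.0000] k=[0 0 0 0 4 28 3 0]
t=4: x=[0.0000 0.0000 0.0000 0.0400 4.2000 27.5100 3.2200 0.0300] k=[0 0 0 0 6 26 0 0]
t=5: x=[0.0000 0.0000 0.0000 0.0600 6.1400 25.5400 0.2600 0.0000] k=[0 0 0 2 5 27 0 0]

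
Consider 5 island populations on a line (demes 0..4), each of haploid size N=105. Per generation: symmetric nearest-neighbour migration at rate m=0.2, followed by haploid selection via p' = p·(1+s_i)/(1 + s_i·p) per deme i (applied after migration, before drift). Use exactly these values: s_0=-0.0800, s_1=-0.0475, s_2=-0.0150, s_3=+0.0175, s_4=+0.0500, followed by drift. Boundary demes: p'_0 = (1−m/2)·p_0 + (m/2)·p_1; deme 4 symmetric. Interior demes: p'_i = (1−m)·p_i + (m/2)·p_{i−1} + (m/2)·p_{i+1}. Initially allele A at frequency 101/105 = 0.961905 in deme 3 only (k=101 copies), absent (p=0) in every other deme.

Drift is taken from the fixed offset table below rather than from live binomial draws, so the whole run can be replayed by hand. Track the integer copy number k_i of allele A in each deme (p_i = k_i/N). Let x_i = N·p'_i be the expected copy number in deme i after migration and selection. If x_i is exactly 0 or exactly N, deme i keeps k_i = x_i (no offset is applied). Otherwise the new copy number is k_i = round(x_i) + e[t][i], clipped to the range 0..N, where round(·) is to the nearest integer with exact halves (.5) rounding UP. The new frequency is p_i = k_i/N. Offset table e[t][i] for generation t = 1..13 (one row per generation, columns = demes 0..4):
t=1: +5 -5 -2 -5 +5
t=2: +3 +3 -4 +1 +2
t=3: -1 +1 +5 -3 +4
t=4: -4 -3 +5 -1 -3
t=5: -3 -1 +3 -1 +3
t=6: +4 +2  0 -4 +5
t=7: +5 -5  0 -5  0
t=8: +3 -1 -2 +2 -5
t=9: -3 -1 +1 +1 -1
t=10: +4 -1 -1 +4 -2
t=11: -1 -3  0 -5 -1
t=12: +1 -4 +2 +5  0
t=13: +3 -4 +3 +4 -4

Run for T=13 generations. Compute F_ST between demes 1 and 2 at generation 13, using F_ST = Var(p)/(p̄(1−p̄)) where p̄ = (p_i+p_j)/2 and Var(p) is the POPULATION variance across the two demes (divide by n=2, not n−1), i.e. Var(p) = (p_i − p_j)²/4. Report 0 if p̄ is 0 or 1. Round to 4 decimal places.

0.1204

t=0: k=[0 0 0 101 0]
t=1: x=[0.0000 0.0000 9.9629 81.1216 10.5542] k=[0 0 8 76 16]
t=2: x=[0.0000 0.7623 13.8176 63.6357 22.8605] k=[0 4 10 65 25]
t=3: x=[0.3681 4.0081 14.7078 55.9537 30.0352] k=[0 5 20 53 34]
t=4: x=[0.4602 5.7306 21.5401 48.2521 37.0614] k=[0 3 27 47 34]
t=5: x=[0.2761 4.8690 26.3009 44.1432 36.4523] k=[0 4 29 43 39]
t=6: x=[0.3681 5.8263 27.5915 41.6351 40.6081] k=[4 8 28 38 46]
t=7: x=[4.0616 9.1839 26.6980 38.2207 46.4600] k=[9 4 27 33 46]
t=8: x=[7.8710 6.4970 25.0109 34.0982 45.9568] k=[11 5 23 36 41]
t=9: x=[9.6444 7.0722 22.2340 35.6071 41.7204] k=[7 6 23 37 41]
t=10: x=[6.3815 7.4558 22.4322 36.4115 41.8215] k=[10 6 21 40 40]
t=11: x=[8.8971 7.5517 21.1436 38.5221 41.2150] k=[8 5 21 34 40]
t=12: x=[7.1258 6.5928 20.4500 33.6957 40.6081] k=[8 3 22 39 41]
t=13: x=[6.9397 5.1561 21.5401 37.9193 42.0235] k=[10 1 25 42 38]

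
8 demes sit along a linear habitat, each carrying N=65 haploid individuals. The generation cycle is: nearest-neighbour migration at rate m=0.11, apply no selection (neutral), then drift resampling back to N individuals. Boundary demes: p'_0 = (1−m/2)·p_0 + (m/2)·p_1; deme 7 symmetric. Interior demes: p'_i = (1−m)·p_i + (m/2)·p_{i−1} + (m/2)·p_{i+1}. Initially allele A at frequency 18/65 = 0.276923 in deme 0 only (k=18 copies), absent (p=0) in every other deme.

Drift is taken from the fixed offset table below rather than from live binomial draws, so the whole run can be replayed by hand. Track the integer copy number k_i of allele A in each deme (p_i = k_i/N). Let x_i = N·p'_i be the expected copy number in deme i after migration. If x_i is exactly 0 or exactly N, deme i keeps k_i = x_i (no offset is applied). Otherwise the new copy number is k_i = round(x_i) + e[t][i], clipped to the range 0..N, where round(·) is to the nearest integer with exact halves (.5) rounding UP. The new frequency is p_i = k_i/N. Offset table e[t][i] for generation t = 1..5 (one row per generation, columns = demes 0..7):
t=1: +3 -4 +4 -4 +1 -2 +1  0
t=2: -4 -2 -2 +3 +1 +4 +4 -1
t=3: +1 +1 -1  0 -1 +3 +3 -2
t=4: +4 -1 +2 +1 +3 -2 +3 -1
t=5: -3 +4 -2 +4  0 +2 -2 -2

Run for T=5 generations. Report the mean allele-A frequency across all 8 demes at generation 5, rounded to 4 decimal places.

t=0: k=[18 0 0 0 0 0 0 0]
t=1: x=[17.0100 0.9900 0.0000 0.0000 0.0000 0.0000 0.0000 0.0000] k=[20 0 0 0 0 0 0 0]
t=2: x=[18.9000 1.1000 0.0000 0.0000 0.0000 0.0000 0.0000 0.0000] k=[15 0 0 0 0 0 0 0]
t=3: x=[14.1750 0.8250 0.0000 0.0000 0.0000 0.0000 0.0000 0.0000] k=[15 2 0 0 0 0 0 0]
t=4: x=[14.2850 2.6050 0.1100 0.0000 0.0000 0.0000 0.0000 0.0000] k=[18 2 2 0 0 0 0 0]
t=5: x=[17.1200 2.8800 1.8900 0.1100 0.0000 0.0000 0.0000 0.0000] k=[14 7 0 4 0 0 0 0]

0.0481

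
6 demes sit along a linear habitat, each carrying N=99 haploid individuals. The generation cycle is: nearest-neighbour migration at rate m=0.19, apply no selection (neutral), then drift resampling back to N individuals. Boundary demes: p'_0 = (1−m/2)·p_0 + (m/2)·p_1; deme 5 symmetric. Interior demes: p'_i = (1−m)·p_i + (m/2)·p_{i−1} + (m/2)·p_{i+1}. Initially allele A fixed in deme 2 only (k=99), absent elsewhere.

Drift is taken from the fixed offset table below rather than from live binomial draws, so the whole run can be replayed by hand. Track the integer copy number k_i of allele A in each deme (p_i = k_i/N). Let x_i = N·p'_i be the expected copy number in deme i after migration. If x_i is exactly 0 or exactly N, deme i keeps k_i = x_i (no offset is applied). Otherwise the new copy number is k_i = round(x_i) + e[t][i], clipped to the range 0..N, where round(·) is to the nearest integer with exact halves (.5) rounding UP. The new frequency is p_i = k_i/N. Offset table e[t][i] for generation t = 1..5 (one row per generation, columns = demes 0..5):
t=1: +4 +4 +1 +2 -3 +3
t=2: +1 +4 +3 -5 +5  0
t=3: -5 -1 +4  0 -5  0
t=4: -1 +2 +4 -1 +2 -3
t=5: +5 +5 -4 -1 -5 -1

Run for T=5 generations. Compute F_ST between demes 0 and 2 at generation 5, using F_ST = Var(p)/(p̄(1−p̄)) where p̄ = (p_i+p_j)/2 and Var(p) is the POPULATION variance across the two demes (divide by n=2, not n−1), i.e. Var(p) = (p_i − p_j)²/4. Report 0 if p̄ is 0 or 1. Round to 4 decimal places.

0.2050

t=0: k=[0 0 99 0 0 0]
t=1: x=[0.0000 9.4050 80.1900 9.4050 0.0000 0.0000] k=[0 13 81 11 0 0]
t=2: x=[1.2350 18.2250 67.8900 16.6050 1.0450 0.0000] k=[2 22 71 12 6 0]
t=3: x=[3.9000 24.7550 60.7400 17.0350 6.0000 0.5700] k=[0 24 65 17 1 1]
t=4: x=[2.2800 25.6150 56.5450 20.0400 2.5200 1.0000] k=[1 28 61 19 5 0]
t=5: x=[3.5650 28.5700 53.8750 21.6600 5.8550 0.4750] k=[9 34 50 21 1 0]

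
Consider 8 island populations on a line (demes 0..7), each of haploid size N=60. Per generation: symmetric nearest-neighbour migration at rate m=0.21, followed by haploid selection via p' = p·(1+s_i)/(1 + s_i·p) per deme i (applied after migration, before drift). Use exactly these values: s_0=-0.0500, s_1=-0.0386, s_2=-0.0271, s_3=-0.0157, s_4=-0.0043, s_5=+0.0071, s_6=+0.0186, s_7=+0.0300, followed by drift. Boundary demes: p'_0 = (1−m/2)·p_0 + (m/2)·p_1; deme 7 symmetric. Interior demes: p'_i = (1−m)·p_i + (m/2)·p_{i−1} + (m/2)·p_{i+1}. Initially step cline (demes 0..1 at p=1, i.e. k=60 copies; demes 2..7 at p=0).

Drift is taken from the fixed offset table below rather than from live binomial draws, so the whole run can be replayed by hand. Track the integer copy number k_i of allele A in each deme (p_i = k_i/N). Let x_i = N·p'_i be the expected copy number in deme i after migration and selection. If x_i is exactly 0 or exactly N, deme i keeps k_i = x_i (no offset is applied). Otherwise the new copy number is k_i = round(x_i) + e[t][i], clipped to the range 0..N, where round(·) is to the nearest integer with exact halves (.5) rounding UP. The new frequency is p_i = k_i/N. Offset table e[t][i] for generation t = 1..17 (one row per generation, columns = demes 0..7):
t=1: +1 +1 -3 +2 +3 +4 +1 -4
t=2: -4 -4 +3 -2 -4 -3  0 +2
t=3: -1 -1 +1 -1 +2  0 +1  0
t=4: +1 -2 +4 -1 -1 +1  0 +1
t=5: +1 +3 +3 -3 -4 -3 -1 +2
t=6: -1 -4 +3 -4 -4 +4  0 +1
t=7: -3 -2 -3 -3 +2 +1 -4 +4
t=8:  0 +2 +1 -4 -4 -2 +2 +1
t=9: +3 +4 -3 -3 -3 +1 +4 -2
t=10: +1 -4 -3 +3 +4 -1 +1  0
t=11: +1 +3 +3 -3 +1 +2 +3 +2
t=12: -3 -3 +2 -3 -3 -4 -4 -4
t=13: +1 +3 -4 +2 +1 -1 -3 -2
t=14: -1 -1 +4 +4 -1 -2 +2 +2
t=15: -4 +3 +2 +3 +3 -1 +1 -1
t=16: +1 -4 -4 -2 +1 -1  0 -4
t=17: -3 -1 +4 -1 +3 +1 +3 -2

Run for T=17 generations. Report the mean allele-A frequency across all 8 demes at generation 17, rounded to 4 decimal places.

t=0: k=[60 60 0 0 0 0 0 0]
t=1: x=[60.0000 53.4746 6.1468 0.0000 0.0000 0.0000 0.0000 0.0000] k=[60 54 3 0 0 0 0 0]
t=2: x=[59.3372 48.9239 7.8506 0.3101 0.0000 0.0000 0.0000 0.0000] k=[55 45 11 0 0 0 0 0]
t=3: x=[53.6652 41.9877 13.1310 1.1372 0.0000 0.0000 0.0000 0.0000] k=[53 41 14 0 0 0 0 0]
t=4: x=[51.3678 38.8896 15.0531 1.4475 0.0000 0.0000 0.0000 0.0000] k=[52 37 19 0 0 0 0 0]
t=5: x=[50.0050 36.1214 18.5412 1.9647 0.0000 0.0000 0.0000 0.0000] k=[51 39 22 0 0 0 0 0]
t=6: x=[49.2963 37.9287 21.0977 2.2751 0.0000 0.0000 0.0000 0.0000] k=[48 34 24 0 0 0 0 0]
t=7: x=[45.9866 33.8407 22.1448 2.4821 0.0000 0.0000 0.0000 0.0000] k=[43 32 19 0 0 0 0 0]
t=8: x=[41.1890 31.2010 18.0217 1.9647 0.0000 0.0000 0.0000 0.0000] k=[41 33 19 0 0 0 0 0]
t=9: x=[39.4730 31.7824 18.1256 1.9647 0.0000 0.0000 0.0000 0.0000] k=[42 36 15 0 0 0 0 0]
t=10: x=[40.7048 33.8458 15.3145 1.5509 0.0000 0.0000 0.0000 0.0000] k=[42 30 12 5 0 0 0 0]
t=11: x=[40.0631 28.7801 12.8750 5.1352 0.5228 0.0000 0.0000 0.0000] k=[41 32 16 2 2 0 0 0]
t=12: x=[39.3663 30.6752 15.8870 3.4186 1.7825 0.2115 0.0000 0.0000] k=[36 28 18 0 0 0 0 0]
t=13: x=[34.4102 27.2037 16.8254 1.8612 0.0000 0.0000 0.0000 0.0000] k=[35 30 13 4 0 0 0 0]
t=14: x=[33.7200 28.1511 13.5496 4.4592 0.4182 0.0000 0.0000 0.0000] k=[33 27 18 8 0 0 0 0]
t=15: x=[31.6040 26.1031 17.5519 8.0985 0.8364 0.0000 0.0000 0.0000] k=[28 29 20 11 4 0 0 0]
t=16: x=[27.3401 27.3632 19.6354 11.0665 4.2978 0.4230 0.0000 0.0000] k=[28 23 16 9 5 0 0 0]
t=17: x=[26.7129 22.2363 15.6797 9.1912 4.8757 0.5287 0.0000 0.0000] k=[24 21 20 8 8 2 0 0]

0.1729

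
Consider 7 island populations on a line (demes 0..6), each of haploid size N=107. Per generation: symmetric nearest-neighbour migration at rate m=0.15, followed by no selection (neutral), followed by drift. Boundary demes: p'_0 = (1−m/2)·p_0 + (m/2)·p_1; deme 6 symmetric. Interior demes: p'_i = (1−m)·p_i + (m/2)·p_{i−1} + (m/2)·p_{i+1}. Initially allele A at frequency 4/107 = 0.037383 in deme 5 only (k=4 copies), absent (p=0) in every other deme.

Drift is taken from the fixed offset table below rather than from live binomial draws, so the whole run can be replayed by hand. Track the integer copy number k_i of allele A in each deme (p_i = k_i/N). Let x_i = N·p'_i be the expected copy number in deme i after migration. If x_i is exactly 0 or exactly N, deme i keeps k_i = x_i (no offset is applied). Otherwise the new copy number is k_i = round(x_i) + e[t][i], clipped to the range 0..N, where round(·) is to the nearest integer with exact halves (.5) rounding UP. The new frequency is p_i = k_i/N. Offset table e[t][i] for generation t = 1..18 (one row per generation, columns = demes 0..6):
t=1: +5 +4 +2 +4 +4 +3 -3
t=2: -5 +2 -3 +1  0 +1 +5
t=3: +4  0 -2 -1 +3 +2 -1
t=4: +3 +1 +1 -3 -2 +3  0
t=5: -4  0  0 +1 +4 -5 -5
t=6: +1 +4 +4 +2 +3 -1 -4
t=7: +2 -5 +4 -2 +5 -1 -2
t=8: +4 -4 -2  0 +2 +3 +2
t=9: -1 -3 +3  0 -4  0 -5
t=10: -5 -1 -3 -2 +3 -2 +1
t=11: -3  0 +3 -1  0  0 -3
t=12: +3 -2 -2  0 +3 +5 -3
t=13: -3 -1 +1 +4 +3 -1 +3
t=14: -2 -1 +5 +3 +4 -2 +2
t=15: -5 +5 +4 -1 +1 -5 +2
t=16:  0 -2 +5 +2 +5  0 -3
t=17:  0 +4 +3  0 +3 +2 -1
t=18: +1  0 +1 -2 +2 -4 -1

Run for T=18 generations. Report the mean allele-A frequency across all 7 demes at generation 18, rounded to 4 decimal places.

t=0: k=[0 0 0 0 0 4 0]
t=1: x=[0.0000 0.0000 0.0000 0.0000 0.3000 3.4000 0.3000] k=[0 0 0 0 4 6 0]
t=2: x=[0.0000 0.0000 0.0000 0.3000 3.8500 5.4000 0.4500] k=[0 0 0 1 4 6 5]
t=3: x=[0.0000 0.0000 0.0750 1.1500 3.9250 5.7750 5.0750] k=[0 0 0 0 7 8 4]
t=4: x=[0.0000 0.0000 0.0000 0.5250 6.5500 7.6250 4.3000] k=[0 0 0 0 5 11 4]
t=5: x=[0.0000 0.0000 0.0000 0.3750 5.0750 10.0250 4.5250] k=[0 0 0 1 9 5 0]
t=6: x=[0.0000 0.0000 0.0750 1.5250 8.1000 4.9250 0.3750] k=[0 0 4 4 11 4 0]
t=7: x=[0.0000 0.3000 3.7000 4.5250 9.9500 4.2250 0.3000] k=[0 0 8 3 15 3 0]
t=8: x=[0.0000 0.6000 7.0250 4.2750 13.2000 3.6750 0.2250] k=[0 0 5 4 15 7 2]
t=9: x=[0.0000 0.3750 4.5500 4.9000 13.5750 7.2250 2.3750] k=[0 0 8 5 10 7 0]
t=10: x=[0.0000 0.6000 7.1750 5.6000 9.4000 6.7000 0.5250] k=[0 0 4 4 12 5 2]
t=11: x=[0.0000 0.3000 3.7000 4.6000 10.8750 5.3000 2.2250] k=[0 0 7 4 11 5 0]
t=12: x=[0.0000 0.5250 6.2500 4.7500 10.0250 5.0750 0.3750] k=[0 0 4 5 13 10 0]
t=13: x=[0.0000 0.3000 3.7750 5.5250 12.1750 9.4750 0.7500] k=[0 0 5 10 15 8 4]
t=14: x=[0.0000 0.3750 5.0000 10.0000 14.1000 8.2250 4.3000] k=[0 0 10 13 18 6 6]
t=15: x=[0.0000 0.7500 9.4750 13.1500 16.7250 6.9000 6.0000] k=[0 6 13 12 18 2 8]
t=16: x=[0.4500 6.0750 12.4000 12.5250 16.3500 3.6500 7.5500] k=[0 4 17 15 21 4 5]
t=17: x=[0.3000 4.6750 15.8750 15.6000 19.2750 5.3500 4.9250] k=[0 9 19 16 22 7 4]
t=18: x=[0.6750 9.0750 18.0250 16.6750 20.4250 7.9000 4.2250] k=[2 9 19 15 22 4 3]

0.0988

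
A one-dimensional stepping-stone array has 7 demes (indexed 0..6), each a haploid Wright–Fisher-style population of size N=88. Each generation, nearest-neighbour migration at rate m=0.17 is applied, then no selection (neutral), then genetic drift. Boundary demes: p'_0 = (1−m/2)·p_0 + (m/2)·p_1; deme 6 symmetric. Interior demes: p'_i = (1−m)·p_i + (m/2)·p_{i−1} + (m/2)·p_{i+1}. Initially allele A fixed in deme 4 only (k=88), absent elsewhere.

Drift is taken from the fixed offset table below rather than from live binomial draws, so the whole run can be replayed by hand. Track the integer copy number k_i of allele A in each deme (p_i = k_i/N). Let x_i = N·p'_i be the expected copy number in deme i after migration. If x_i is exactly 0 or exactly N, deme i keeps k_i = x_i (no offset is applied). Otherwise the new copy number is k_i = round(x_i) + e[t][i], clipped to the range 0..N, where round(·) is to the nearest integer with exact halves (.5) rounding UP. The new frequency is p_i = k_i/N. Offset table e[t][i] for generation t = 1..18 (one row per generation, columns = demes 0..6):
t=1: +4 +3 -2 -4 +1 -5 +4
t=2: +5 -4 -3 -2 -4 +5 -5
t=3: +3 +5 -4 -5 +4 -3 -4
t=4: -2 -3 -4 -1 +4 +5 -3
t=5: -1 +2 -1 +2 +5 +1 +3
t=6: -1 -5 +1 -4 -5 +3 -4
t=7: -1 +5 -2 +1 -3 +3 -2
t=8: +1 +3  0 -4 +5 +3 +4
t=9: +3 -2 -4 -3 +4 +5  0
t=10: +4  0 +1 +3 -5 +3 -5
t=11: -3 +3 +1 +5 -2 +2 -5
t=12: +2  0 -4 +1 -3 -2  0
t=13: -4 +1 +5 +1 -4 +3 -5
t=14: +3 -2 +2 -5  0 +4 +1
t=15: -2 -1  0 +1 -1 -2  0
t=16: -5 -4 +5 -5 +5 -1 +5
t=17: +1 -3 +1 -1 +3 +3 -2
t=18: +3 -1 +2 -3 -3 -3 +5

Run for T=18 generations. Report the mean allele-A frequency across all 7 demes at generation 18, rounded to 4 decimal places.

0.1477

t=0: k=[0 0 0 0 88 0 0]
t=1: x=[0.0000 0.0000 0.0000 7.4800 73.0400 7.4800 0.0000] k=[0 0 0 3 74 2 0]
t=2: x=[0.0000 0.0000 0.2550 8.7800 61.8450 7.9500 0.1700] k=[0 0 0 7 58 13 0]
t=3: x=[0.0000 0.0000 0.5950 10.7400 49.8400 15.7200 1.1050] k=[0 0 0 6 54 13 0]
t=4: x=[0.0000 0.0000 0.5100 9.5700 46.4350 15.3800 1.1050] k=[0 0 0 9 50 20 0]
t=5: x=[0.0000 0.0000 0.7650 11.7200 43.9650 20.8500 1.7000] k=[0 0 0 14 49 22 5]
t=6: x=[0.0000 0.0000 1.1900 15.7850 43.7300 22.8500 6.4450] k=[0 0 2 12 39 26 2]
t=7: x=[0.0000 0.1700 2.6800 13.4450 35.6000 25.0650 4.0400] k=[0 5 1 14 33 28 2]
t=8: x=[0.4250 4.2350 2.4450 14.5100 30.9600 26.2150 4.2100] k=[1 7 2 11 36 29 8]
t=9: x=[1.5100 6.0650 3.1900 12.3600 33.2800 27.8100 9.7850] k=[5 4 0 9 37 33 10]
t=10: x=[4.9150 3.7450 1.1050 10.6150 34.2800 31.3850 11.9550] k=[9 4 2 14 29 34 7]
t=11: x=[8.5750 4.2550 3.1900 14.2550 28.1500 31.2800 9.2950] k=[6 7 4 19 26 33 4]
t=12: x=[6.0850 6.6600 5.5300 18.3200 26.0000 29.9400 6.4650] k=[8 7 2 19 23 28 6]
t=13: x=[7.9150 6.6600 3.8700 17.8950 23.0850 25.7050 7.8700] k=[4 8 9 19 19 29 3]
t=14: x=[4.3400 7.7450 9.7650 18.1500 19.8500 25.9400 5.2100] k=[7 6 12 13 20 30 6]
t=15: x=[6.9150 6.5950 11.5750 13.5100 20.2550 27.1100 8.0400] k=[5 6 12 15 19 25 8]
t=16: x=[5.0850 6.4250 11.7450 15.0850 19.1700 23.0450 9.4450] k=[0 2 17 10 24 22 14]
t=17: x=[0.1700 3.1050 15.1300 11.7850 22.6400 21.4900 14.6800] k=[1 0 16 11 26 24 13]
t=18: x=[0.9150 1.4450 14.2150 12.7000 24.5550 23.2350 13.9350] k=[4 0 16 10 22 20 19]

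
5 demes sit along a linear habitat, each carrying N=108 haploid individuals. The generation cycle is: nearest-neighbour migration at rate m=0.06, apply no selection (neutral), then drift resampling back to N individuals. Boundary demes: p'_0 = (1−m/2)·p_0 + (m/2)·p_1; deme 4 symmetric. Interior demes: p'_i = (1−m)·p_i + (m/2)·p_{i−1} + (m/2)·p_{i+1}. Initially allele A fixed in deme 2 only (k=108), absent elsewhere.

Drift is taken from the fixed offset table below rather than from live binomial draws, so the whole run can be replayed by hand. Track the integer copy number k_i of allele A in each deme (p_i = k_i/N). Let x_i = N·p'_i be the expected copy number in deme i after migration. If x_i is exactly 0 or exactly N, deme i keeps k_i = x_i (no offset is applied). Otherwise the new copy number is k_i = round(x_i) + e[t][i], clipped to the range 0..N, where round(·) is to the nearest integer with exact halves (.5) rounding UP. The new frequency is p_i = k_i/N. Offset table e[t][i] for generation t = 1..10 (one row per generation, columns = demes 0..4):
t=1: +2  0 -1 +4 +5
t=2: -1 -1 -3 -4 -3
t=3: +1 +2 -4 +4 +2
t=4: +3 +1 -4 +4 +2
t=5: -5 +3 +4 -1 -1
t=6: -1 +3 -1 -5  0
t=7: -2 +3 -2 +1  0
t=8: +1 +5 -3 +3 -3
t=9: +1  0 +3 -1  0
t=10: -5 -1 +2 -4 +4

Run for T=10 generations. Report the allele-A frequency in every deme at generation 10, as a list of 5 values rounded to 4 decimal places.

[0.0000, 0.2685, 0.5648, 0.1574, 0.0556]

t=0: k=[0 0 108 0 0]
t=1: x=[0.0000 3.2400 101.5200 3.2400 0.0000] k=[0 3 101 7 0]
t=2: x=[0.0900 5.8500 95.2400 9.6100 0.2100] k=[0 5 92 6 0]
t=3: x=[0.1500 7.4600 86.8100 8.4000 0.1800] k=[1 9 83 12 2]
t=4: x=[1.2400 10.9800 78.6500 13.8300 2.3000] k=[4 12 75 18 4]
t=5: x=[4.2400 13.6500 71.4000 19.2900 4.4200] k=[0 17 75 18 3]
t=6: x=[0.5100 18.2300 71.5500 19.2600 3.4500] k=[0 21 71 14 3]
t=7: x=[0.6300 21.8700 67.7900 15.3800 3.3300] k=[0 25 66 16 3]
t=8: x=[0.7500 25.4800 63.2700 17.1100 3.3900] k=[2 30 60 20 0]
t=9: x=[2.8400 30.0600 57.9000 20.6000 0.6000] k=[4 30 61 20 1]
t=10: x=[4.7800 30.1500 58.8400 20.6600 1.5700] k=[0 29 61 17 6]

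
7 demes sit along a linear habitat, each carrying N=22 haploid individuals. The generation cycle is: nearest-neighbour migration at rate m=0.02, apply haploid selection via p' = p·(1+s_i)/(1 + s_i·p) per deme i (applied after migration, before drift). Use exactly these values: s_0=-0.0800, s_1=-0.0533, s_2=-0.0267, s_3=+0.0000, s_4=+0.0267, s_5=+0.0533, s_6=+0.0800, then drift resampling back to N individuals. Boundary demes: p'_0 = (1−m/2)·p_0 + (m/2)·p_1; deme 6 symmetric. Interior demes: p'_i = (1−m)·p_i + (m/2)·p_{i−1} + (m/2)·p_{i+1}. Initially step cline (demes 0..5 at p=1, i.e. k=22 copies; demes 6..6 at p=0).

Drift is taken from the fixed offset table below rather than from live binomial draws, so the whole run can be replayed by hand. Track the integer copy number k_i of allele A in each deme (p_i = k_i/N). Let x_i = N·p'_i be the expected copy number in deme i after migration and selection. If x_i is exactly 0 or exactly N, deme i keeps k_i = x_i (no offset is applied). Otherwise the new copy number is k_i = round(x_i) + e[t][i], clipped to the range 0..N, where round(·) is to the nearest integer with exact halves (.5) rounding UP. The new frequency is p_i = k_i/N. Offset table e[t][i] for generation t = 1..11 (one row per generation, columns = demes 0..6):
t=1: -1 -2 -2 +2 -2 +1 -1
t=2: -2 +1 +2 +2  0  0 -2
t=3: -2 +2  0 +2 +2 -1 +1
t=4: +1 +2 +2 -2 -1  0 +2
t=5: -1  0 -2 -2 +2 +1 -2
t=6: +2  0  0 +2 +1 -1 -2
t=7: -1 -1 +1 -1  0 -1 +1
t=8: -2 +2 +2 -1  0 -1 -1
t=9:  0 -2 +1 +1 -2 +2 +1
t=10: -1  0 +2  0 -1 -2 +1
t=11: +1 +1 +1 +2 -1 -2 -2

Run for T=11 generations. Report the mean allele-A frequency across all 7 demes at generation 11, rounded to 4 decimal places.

t=0: k=[22 22 22 22 22 22 0]
t=1: x=[22.0000 22.0000 22.0000 22.0000 22.0000 21.7910 0.2374] k=[22 22 22 22 22 22 0]
t=2: x=[22.0000 22.0000 22.0000 22.0000 22.0000 21.7910 0.2374] k=[22 22 22 22 22 22 0]
t=3: x=[22.0000 22.0000 22.0000 22.0000 22.0000 21.7910 0.2374] k=[22 22 22 22 22 21 1]
t=4: x=[22.0000 22.0000 22.0000 22.0000 21.9903 20.8671 1.2904] k=[22 22 22 22 21 21 3]
t=5: x=[22.0000 22.0000 22.0000 21.9900 21.0346 20.8767 3.3951] k=[22 22 22 20 22 22 1]
t=6: x=[22.0000 22.0000 21.9795 20.0400 21.9805 21.8005 1.3011] k=[22 22 22 22 22 21 0]
t=7: x=[22.0000 22.0000 22.0000 22.0000 21.9903 20.8576 0.2266] k=[22 22 22 22 22 20 1]
t=8: x=[22.0000 22.0000 22.0000 22.0000 21.9805 19.9295 1.2797] k=[22 22 22 22 22 19 0]
t=9: x=[22.0000 22.0000 22.0000 22.0000 21.9708 18.9779 0.2051] k=[22 22 22 22 20 21 1]
t=10: x=[22.0000 22.0000 22.0000 21.9800 20.0768 20.8480 1.2904] k=[22 22 22 22 19 19 2]
t=11: x=[22.0000 22.0000 22.0000 21.9700 19.0970 18.9683 2.3253] k=[22 22 22 22 18 17 0]

0.7987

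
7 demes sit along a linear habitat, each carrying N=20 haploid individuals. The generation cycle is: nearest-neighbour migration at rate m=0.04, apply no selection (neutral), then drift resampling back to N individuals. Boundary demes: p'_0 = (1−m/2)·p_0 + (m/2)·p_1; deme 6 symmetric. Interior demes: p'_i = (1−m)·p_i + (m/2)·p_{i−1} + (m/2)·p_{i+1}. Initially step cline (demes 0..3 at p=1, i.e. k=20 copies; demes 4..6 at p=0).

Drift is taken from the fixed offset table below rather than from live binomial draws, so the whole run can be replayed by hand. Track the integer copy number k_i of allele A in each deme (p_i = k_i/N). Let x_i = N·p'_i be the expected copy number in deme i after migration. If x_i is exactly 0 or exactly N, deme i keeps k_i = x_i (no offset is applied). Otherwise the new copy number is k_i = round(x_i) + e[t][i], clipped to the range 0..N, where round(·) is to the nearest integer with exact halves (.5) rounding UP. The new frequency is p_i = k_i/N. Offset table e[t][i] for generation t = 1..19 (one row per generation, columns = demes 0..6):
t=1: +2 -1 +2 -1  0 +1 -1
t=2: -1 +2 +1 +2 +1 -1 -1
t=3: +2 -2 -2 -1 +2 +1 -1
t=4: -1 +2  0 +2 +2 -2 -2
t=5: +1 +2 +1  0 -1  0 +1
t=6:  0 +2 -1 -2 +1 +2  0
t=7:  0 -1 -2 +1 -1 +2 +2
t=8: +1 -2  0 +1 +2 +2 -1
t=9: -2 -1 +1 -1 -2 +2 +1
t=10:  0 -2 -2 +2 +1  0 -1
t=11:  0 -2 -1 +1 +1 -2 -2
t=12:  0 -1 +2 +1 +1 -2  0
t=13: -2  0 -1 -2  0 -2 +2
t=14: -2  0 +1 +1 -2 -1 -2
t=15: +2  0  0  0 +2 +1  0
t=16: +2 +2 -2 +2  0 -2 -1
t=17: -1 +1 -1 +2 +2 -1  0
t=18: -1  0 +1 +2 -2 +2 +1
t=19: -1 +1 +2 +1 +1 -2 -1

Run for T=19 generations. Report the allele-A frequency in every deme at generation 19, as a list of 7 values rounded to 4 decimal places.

[0.7500, 0.8000, 0.9000, 1.0000, 0.4000, 0.0000, 0.0000]

t=0: k=[20 20 20 20 0 0 0]
t=1: x=[20.0000 20.0000 20.0000 19.6000 0.4000 0.0000 0.0000] k=[20 20 20 19 0 0 0]
t=2: x=[20.0000 20.0000 19.9800 18.6400 0.3800 0.0000 0.0000] k=[20 20 20 20 1 0 0]
t=3: x=[20.0000 20.0000 20.0000 19.6200 1.3600 0.0200 0.0000] k=[20 20 20 19 3 1 0]
t=4: x=[20.0000 20.0000 19.9800 18.7000 3.2800 1.0200 0.0200] k=[20 20 20 20 5 0 0]
t=5: x=[20.0000 20.0000 20.0000 19.7000 5.2000 0.1000 0.0000] k=[20 20 20 20 4 0 0]
t=6: x=[20.0000 20.0000 20.0000 19.6800 4.2400 0.0800 0.0000] k=[20 20 20 18 5 2 0]
t=7: x=[20.0000 20.0000 19.9600 17.7800 5.2000 2.0200 0.0400] k=[20 20 18 19 4 4 2]
t=8: x=[20.0000 19.9600 18.0600 18.6800 4.3000 3.9600 2.0400] k=[20 18 18 20 6 6 1]
t=9: x=[19.9600 18.0400 18.0400 19.6800 6.2800 5.9000 1.1000] k=[18 17 19 19 4 8 2]
t=10: x=[17.9800 17.0600 18.9600 18.7000 4.3800 7.8000 2.1200] k=[18 15 17 20 5 8 1]
t=11: x=[17.9400 15.1000 17.0200 19.6400 5.3600 7.8000 1.1400] k=[18 13 16 20 6 6 0]
t=12: x=[17.9000 13.1600 16.0200 19.6400 6.2800 5.8800 0.1200] k=[18 12 18 20 7 4 0]
t=13: x=[17.8800 12.2400 17.9200 19.7000 7.2000 3.9800 0.0800] k=[16 12 17 18 7 2 2]
t=14: x=[15.9200 12.1800 16.9200 17.7600 7.1200 2.1000 2.0000] k=[14 12 18 19 5 1 0]
t=15: x=[13.9600 12.1600 17.9000 18.7000 5.2000 1.0600 0.0200] k=[16 12 18 19 7 2 0]
t=16: x=[15.9200 12.2000 17.9000 18.7400 7.1400 2.0600 0.0400] k=[18 14 16 20 7 0 0]
t=17: x=[17.9200 14.1200 16.0400 19.6600 7.1200 0.1400 0.0000] k=[17 15 15 20 9 0 0]
t=18: x=[16.9600 15.0400 15.1000 19.6800 9.0400 0.1800 0.0000] k=[16 15 16 20 7 2 0]
t=19: x=[15.9800 15.0400 16.0600 19.6600 7.1600 2.0600 0.0400] k=[15 16 18 20 8 0 0]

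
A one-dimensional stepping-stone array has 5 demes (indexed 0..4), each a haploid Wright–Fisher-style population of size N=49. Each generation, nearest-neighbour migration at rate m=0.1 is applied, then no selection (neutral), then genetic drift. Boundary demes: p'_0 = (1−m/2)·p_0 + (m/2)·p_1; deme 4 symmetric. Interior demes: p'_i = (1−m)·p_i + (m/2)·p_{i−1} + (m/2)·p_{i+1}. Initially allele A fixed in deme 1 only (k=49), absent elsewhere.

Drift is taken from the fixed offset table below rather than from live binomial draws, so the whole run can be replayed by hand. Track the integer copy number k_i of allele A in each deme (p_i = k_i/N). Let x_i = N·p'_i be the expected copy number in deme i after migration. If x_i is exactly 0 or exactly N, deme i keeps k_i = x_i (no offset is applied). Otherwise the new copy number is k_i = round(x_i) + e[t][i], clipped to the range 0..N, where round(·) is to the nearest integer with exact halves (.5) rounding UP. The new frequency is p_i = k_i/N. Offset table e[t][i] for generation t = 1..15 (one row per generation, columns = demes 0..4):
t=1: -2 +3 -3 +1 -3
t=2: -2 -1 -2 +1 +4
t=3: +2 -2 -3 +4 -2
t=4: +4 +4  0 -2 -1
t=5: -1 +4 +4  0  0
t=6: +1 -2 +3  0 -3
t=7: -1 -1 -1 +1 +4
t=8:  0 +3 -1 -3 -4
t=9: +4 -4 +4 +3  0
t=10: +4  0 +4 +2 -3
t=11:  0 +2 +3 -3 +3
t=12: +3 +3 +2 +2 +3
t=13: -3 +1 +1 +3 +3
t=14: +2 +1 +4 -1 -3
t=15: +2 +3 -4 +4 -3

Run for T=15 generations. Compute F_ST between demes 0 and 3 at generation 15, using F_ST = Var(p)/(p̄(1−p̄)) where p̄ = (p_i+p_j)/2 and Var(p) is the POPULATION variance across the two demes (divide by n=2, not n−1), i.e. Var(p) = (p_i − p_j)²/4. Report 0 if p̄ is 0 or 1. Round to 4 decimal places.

t=0: k=[0 49 0 0 0]
t=1: x=[2.4500 44.1000 2.4500 0.0000 0.0000] k=[0 47 0 0 0]
t=2: x=[2.3500 42.3000 2.3500 0.0000 0.0000] k=[0 41 0 0 0]
t=3: x=[2.0500 36.9000 2.0500 0.0000 0.0000] k=[4 35 0 0 0]
t=4: x=[5.5500 31.7000 1.7500 0.0000 0.0000] k=[10 36 2 0 0]
t=5: x=[11.3000 33.0000 3.6000 0.1000 0.0000] k=[10 37 8 0 0]
t=6: x=[11.3500 34.2000 9.0500 0.4000 0.0000] k=[12 32 12 0 0]
t=7: x=[13.0000 30.0000 12.4000 0.6000 0.0000] k=[12 29 11 2 0]
t=8: x=[12.8500 27.2500 11.4500 2.3500 0.1000] k=[13 30 10 0 0]
t=9: x=[13.8500 28.1500 10.5000 0.5000 0.0000] k=[18 24 15 4 0]
t=10: x=[18.3000 23.2500 14.9000 4.3500 0.2000] k=[22 23 19 6 0]
t=11: x=[22.0500 22.7500 18.5500 6.3500 0.3000] k=[22 25 22 3 3]
t=12: x=[22.1500 24.7000 21.2000 3.9500 3.0000] k=[25 28 23 6 6]
t=13: x=[25.1500 27.6000 22.4000 6.8500 6.0000] k=[22 29 23 10 9]
t=14: x=[22.3500 28.3500 22.6500 10.6000 9.0500] k=[24 29 27 10 6]
t=15: x=[24.2500 28.6500 26.2500 10.6500 6.2000] k=[26 32 22 15 3]

0.0518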